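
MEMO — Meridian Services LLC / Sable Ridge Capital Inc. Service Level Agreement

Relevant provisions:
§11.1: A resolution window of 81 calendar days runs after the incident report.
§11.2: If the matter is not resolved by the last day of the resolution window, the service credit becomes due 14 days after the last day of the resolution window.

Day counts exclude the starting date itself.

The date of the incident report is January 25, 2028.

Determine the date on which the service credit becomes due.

Adding 81 calendar days to January 25, 2028 gives April 15, 2028, which is the last day of the resolution window.
Adding 14 calendar days to April 15, 2028 gives April 29, 2028, which is the date on which the service credit becomes due.

April 29, 2028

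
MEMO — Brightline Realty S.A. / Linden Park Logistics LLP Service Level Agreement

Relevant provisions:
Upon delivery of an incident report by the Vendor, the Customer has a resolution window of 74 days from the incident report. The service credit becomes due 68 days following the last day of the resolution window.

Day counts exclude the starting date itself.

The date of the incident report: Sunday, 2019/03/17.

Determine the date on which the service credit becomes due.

2019/08/06

The last day of the resolution window: 2019/03/17 + 74 days = 2019/05/30.
The date on which the service credit becomes due: 68 calendar days after 2019/05/30 is 2019/08/06.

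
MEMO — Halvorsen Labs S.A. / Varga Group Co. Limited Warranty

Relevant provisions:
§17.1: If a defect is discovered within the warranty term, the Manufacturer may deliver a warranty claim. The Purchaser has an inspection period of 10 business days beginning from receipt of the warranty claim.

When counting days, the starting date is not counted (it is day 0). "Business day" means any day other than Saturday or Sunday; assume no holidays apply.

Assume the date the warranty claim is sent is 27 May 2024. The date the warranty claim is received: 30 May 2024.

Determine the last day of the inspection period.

The last day of the inspection period: 10 business days after Thursday, 30 May 2024, skipping weekends — May 31, Jun 3, Jun 4, Jun 5, Jun 6, Jun 7, Jun 10, Jun 11, Jun 12, Jun 13 — lands on Thursday, 13 June 2024.

13 June 2024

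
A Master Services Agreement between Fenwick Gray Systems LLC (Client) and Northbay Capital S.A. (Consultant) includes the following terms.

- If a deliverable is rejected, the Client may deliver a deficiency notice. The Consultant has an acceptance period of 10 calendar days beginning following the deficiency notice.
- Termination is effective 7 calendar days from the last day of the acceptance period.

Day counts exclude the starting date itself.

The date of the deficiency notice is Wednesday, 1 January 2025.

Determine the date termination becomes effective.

18 January 2025

The last day of the acceptance period: 1 January 2025 + 10 days = 11 January 2025.
The date termination becomes effective: 7 calendar days after 11 January 2025 is 18 January 2025.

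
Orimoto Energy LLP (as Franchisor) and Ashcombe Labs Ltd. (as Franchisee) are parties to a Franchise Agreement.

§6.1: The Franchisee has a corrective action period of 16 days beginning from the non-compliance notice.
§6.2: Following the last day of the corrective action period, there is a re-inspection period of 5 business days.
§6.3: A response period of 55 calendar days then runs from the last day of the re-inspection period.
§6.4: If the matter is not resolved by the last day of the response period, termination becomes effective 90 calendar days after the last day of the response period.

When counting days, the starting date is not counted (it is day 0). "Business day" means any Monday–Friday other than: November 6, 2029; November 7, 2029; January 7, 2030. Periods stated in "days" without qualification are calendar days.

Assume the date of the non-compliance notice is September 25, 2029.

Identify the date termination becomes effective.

The last day of the corrective action period: 16 calendar days after September 25, 2029 is October 11, 2029.
From Thursday, October 11, 2029, 5 business days (Oct 12, Oct 15, Oct 16, Oct 17, Oct 18, skipping weekends) brings us to Thursday, October 18, 2029, which is the last day of the re-inspection period.
Adding 55 calendar days to October 18, 2029 gives December 12, 2029, which is the last day of the response period.
The date termination becomes effective: December 12, 2029 + 90 days = March 12, 2030.

March 12, 2030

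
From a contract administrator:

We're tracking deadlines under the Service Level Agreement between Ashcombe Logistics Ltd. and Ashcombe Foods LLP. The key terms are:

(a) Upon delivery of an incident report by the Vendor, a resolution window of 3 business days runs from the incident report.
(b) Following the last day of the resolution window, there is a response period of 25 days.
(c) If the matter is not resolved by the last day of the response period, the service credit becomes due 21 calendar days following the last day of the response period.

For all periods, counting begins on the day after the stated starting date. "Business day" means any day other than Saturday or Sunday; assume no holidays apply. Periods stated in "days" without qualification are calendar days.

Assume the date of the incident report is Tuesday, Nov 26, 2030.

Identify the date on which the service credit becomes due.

Jan 14, 2031

The last day of the resolution window: 3 business days after Tuesday, Nov 26, 2030, skipping weekends — Nov 27, Nov 28, Nov 29 — lands on Friday, Nov 29, 2030.
The last day of the response period: Nov 29, 2030 + 25 days = Dec 24, 2030.
The date on which the service credit becomes due: 21 calendar days after Dec 24, 2030 is Jan 14, 2031.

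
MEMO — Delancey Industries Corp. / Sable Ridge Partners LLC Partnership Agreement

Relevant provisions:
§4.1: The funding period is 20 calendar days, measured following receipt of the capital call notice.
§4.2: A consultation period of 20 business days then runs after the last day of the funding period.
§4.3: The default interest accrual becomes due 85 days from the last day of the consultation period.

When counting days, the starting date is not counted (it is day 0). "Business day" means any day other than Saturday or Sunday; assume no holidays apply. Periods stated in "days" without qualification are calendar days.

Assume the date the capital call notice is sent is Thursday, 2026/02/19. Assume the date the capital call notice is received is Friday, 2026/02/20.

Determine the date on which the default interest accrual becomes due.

The last day of the funding period: 2026/02/20 + 20 days = 2026/03/12.
The last day of the consultation period: counting 20 business days from Thursday, 2026/03/12 (Mar 13, Mar 16, Mar 17, Mar 18, …, Apr 7, Apr 8, Apr 9, skipping weekends) reaches Thursday, 2026/04/09.
The date on which the default interest accrual becomes due: 2026/04/09 + 85 days = 2026/07/03.

2026/07/03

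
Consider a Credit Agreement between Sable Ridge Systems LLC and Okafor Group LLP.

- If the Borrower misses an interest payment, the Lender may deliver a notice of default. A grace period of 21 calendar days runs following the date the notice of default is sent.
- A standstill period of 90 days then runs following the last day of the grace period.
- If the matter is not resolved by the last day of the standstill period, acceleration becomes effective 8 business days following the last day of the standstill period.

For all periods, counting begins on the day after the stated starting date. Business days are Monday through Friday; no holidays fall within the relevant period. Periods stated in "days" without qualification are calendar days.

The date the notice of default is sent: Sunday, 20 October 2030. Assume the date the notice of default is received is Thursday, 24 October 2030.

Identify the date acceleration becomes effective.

19 February 2031

The last day of the grace period: 21 calendar days after 20 October 2030 is 10 November 2030.
The last day of the standstill period: 10 November 2030 + 90 days = 8 February 2031.
The date acceleration becomes effective: counting 8 business days from Saturday, 8 February 2031 (Feb 10, Feb 11, Feb 12, Feb 13, Feb 14, Feb 17, Feb 18, Feb 19, skipping weekends) reaches Wednesday, 19 February 2031.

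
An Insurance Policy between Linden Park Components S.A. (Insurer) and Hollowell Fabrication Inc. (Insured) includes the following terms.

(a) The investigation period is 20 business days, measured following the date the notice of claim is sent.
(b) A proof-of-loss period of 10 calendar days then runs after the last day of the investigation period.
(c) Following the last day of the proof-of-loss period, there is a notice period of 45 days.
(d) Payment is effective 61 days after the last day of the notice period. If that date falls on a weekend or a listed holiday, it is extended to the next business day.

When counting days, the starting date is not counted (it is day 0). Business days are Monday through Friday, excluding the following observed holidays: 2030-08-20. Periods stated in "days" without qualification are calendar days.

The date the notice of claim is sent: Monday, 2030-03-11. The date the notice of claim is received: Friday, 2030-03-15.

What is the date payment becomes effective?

2030-08-02

From Monday, 2030-03-11, 20 business days (Mar 12, Mar 13, Mar 14, Mar 15, …, Apr 4, Apr 5, Apr 8, skipping weekends) brings us to Monday, 2030-04-08, which is the last day of the investigation period.
The last day of the proof-of-loss period: 10 calendar days after 2030-04-08 is 2030-04-18.
The last day of the notice period: 45 calendar days after 2030-04-18 is 2030-06-02.
The date payment becomes effective: 2030-06-02 + 61 days = 2030-08-02. 2030-08-02 is a Friday and is not a listed holiday, so no roll-forward applies.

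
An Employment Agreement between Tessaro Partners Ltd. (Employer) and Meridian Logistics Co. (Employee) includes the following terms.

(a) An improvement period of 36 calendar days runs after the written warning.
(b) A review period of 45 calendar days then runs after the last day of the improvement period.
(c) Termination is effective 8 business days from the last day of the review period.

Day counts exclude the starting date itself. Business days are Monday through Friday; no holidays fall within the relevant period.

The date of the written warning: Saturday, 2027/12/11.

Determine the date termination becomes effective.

2028/03/13

The last day of the improvement period: 36 calendar days after 2027/12/11 is 2028/01/16.
Adding 45 calendar days to 2028/01/16 gives 2028/03/01, which is the last day of the review period.
From Wednesday, 2028/03/01, 8 business days (Mar 2, Mar 3, Mar 6, Mar 7, Mar 8, Mar 9, Mar 10, Mar 13, skipping weekends) brings us to Monday, 2028/03/13, which is the date termination becomes effective.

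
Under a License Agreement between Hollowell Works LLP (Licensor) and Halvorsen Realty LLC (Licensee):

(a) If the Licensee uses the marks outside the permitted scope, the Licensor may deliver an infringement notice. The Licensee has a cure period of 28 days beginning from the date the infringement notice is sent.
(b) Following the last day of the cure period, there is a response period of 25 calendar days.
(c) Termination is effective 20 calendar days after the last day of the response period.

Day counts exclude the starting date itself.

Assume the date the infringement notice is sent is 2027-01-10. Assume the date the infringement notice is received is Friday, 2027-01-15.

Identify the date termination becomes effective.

2027-03-24

The last day of the cure period: 28 calendar days after 2027-01-10 is 2027-02-07.
The last day of the response period: 2027-02-07 + 25 days = 2027-03-04.
The date termination becomes effective: 20 calendar days after 2027-03-04 is 2027-03-24.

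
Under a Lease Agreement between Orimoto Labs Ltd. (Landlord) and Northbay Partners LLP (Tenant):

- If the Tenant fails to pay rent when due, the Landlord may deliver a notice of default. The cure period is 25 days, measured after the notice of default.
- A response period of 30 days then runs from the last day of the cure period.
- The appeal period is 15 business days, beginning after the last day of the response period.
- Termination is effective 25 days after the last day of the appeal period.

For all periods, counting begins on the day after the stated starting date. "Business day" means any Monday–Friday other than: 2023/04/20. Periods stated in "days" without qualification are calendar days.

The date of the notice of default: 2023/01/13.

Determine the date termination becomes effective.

The last day of the cure period: 25 calendar days after 2023/01/13 is 2023/02/07.
Adding 30 calendar days to 2023/02/07 gives 2023/03/09, which is the last day of the response period.
From Thursday, 2023/03/09, 15 business days (Mar 10, Mar 13, Mar 14, Mar 15, …, Mar 28, Mar 29, Mar 30, skipping weekends) brings us to Thursday, 2023/03/30, which is the last day of the appeal period.
Adding 25 calendar days to 2023/03/30 gives 2023/04/24, which is the date termination becomes effective.

2023/04/24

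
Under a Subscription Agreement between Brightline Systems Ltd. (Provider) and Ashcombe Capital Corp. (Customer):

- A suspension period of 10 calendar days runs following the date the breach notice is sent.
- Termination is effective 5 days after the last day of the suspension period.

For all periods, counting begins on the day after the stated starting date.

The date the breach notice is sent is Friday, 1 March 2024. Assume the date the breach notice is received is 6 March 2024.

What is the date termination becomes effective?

16 March 2024

The last day of the suspension period: 1 March 2024 + 10 days = 11 March 2024.
The date termination becomes effective: 5 calendar days after 11 March 2024 is 16 March 2024.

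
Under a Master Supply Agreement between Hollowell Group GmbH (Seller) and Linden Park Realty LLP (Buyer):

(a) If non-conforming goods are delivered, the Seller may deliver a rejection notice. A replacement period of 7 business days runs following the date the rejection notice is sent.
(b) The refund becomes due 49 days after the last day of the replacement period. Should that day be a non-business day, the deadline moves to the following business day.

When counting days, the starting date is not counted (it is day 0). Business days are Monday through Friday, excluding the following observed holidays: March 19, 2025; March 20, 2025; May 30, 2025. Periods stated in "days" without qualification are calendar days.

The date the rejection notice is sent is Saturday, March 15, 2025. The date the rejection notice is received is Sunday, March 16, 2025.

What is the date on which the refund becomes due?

May 15, 2025

From Saturday, March 15, 2025, 7 business days (Mar 17, Mar 18, Mar 21, Mar 24, Mar 25, Mar 26, Mar 27, skipping weekends and the listed holidays on Mar 19, Mar 20) brings us to Thursday, March 27, 2025, which is the last day of the replacement period.
The date on which the refund becomes due: 49 calendar days after March 27, 2025 is May 15, 2025. May 15, 2025 is a Thursday and is not a listed holiday, so no roll-forward applies.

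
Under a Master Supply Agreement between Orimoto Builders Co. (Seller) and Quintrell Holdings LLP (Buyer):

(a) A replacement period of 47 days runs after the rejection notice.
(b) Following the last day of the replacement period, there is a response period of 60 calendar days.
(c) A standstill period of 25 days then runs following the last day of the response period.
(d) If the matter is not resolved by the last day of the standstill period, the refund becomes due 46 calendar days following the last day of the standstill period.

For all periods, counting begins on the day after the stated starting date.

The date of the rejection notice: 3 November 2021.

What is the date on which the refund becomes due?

30 April 2022

Adding 47 calendar days to 3 November 2021 gives 20 December 2021, which is the last day of the replacement period.
Adding 60 calendar days to 20 December 2021 gives 18 February 2022, which is the last day of the response period.
The last day of the standstill period: 25 calendar days after 18 February 2022 is 15 March 2022.
Adding 46 calendar days to 15 March 2022 gives 30 April 2022, which is the date on which the refund becomes due.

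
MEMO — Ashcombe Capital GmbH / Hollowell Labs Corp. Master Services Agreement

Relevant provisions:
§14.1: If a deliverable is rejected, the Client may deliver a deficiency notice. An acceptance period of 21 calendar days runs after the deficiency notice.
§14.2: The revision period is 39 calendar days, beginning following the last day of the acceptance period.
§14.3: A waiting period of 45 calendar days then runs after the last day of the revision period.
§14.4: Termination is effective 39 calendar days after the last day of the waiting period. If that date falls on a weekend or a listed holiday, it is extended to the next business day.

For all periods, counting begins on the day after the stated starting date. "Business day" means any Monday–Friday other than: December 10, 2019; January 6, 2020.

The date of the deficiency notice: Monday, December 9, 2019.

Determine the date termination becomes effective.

May 1, 2020

Adding 21 calendar days to December 9, 2019 gives December 30, 2019, which is the last day of the acceptance period.
The last day of the revision period: December 30, 2019 + 39 days = February 7, 2020.
The last day of the waiting period: February 7, 2020 + 45 days = March 23, 2020.
The date termination becomes effective: 39 calendar days after March 23, 2020 is May 1, 2020. May 1, 2020 is a Friday and is not a listed holiday, so no roll-forward applies.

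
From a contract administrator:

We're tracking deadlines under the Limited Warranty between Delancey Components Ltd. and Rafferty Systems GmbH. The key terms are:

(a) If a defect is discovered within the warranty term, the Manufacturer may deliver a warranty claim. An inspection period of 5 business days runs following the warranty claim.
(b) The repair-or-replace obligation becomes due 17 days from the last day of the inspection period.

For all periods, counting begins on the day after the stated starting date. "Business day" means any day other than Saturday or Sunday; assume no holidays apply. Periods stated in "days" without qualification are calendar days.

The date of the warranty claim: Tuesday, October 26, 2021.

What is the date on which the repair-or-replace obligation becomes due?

November 19, 2021

The last day of the inspection period: counting 5 business days from Tuesday, October 26, 2021 (Oct 27, Oct 28, Oct 29, Nov 1, Nov 2, skipping weekends) reaches Tuesday, November 2, 2021.
The date on which the repair-or-replace obligation becomes due: 17 calendar days after November 2, 2021 is November 19, 2021.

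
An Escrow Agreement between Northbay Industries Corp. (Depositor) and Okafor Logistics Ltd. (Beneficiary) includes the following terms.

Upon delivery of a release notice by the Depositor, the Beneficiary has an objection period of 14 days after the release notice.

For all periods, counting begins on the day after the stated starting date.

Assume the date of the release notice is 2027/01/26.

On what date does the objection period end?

2027/02/09

Adding 14 calendar days to 2027/01/26 gives 2027/02/09, which is the last day of the objection period.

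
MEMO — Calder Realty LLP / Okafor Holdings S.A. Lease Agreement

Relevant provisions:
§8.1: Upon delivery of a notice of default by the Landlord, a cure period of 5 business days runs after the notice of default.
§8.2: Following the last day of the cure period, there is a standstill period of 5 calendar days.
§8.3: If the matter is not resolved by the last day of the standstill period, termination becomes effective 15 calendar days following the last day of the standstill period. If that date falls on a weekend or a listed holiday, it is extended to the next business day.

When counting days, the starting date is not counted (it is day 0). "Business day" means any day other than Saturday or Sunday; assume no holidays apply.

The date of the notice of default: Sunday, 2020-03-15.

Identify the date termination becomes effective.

The last day of the cure period: 5 business days after Sunday, 2020-03-15, skipping weekends — Mar 16, Mar 17, Mar 18, Mar 19, Mar 20 — lands on Friday, 2020-03-20.
Adding 5 calendar days to 2020-03-20 gives 2020-03-25, which is the last day of the standstill period.
Adding 15 calendar days to 2020-03-25 gives 2020-04-09, which is the date termination becomes effective. 2020-04-09 is a Thursday, so no roll-forward applies.

2020-04-09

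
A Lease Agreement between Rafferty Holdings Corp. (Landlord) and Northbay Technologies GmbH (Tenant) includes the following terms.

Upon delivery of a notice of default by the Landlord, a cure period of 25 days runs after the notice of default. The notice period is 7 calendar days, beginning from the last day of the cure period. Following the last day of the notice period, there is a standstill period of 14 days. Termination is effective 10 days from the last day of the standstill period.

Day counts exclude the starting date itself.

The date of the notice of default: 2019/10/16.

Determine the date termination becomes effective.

The last day of the cure period: 2019/10/16 + 25 days = 2019/11/10.
The last day of the notice period: 2019/11/10 + 7 days = 2019/11/17.
The last day of the standstill period: 2019/11/17 + 14 days = 2019/12/01.
Adding 10 calendar days to 2019/12/01 gives 2019/12/11, which is the date termination becomes effective.

2019/12/11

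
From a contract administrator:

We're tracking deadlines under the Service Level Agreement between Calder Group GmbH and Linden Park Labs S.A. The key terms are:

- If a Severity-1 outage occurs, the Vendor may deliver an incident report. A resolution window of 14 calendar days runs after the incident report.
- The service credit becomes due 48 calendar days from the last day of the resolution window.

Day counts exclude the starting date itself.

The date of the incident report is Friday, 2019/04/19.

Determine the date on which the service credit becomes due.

2019/06/20

The last day of the resolution window: 14 calendar days after 2019/04/19 is 2019/05/03.
Adding 48 calendar days to 2019/05/03 gives 2019/06/20, which is the date on which the service credit becomes due.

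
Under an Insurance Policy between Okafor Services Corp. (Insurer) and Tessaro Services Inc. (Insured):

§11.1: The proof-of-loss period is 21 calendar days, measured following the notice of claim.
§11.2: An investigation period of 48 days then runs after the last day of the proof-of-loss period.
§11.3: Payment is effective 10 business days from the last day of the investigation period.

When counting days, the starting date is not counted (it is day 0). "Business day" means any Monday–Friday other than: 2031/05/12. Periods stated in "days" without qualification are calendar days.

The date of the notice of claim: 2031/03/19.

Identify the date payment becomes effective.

The last day of the proof-of-loss period: 2031/03/19 + 21 days = 2031/04/09.
The last day of the investigation period: 48 calendar days after 2031/04/09 is 2031/05/27.
The date payment becomes effective: 10 business days after Tuesday, 2031/05/27, skipping weekends — May 28, May 29, May 30, Jun 2, Jun 3, Jun 4, Jun 5, Jun 6, Jun 9, Jun 10 — lands on Tuesday, 2031/06/10.

2031/06/10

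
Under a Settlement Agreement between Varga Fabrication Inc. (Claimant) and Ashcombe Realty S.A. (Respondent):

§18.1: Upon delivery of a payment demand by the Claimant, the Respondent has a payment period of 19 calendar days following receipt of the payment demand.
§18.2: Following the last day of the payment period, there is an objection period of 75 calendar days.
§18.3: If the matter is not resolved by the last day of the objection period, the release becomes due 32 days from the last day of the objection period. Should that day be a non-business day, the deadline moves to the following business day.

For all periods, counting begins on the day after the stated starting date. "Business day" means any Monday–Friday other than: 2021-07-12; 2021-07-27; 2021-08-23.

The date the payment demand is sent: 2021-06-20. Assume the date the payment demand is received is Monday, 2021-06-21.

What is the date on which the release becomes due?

The last day of the payment period: 19 calendar days after 2021-06-21 is 2021-07-10.
The last day of the objection period: 75 calendar days after 2021-07-10 is 2021-09-23.
Adding 32 calendar days to 2021-09-23 gives 2021-10-25, which is the date on which the release becomes due. 2021-10-25 is a Monday and is not a listed holiday, so no roll-forward applies.

2021-10-25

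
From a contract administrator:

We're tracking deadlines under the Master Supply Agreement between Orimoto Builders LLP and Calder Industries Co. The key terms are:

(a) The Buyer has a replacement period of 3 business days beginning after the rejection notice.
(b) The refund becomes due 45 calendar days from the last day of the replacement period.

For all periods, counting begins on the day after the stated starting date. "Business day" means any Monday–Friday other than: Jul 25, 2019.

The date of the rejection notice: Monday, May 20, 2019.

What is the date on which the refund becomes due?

Jul 7, 2019

From Monday, May 20, 2019, 3 business days (May 21, May 22, May 23, skipping weekends) brings us to Thursday, May 23, 2019, which is the last day of the replacement period.
The date on which the refund becomes due: May 23, 2019 + 45 days = Jul 7, 2019.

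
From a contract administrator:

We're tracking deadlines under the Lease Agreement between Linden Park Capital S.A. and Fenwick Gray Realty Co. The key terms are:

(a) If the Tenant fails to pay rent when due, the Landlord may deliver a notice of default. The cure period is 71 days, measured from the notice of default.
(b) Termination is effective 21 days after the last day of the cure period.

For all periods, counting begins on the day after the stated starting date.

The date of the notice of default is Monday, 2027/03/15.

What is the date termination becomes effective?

2027/06/15

The last day of the cure period: 2027/03/15 + 71 days = 2027/05/25.
Adding 21 calendar days to 2027/05/25 gives 2027/06/15, which is the date termination becomes effective.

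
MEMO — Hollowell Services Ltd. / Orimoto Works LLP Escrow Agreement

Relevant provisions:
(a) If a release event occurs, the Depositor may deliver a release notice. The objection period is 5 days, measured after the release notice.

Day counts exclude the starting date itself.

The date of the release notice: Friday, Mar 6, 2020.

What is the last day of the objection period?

Adding 5 calendar days to Mar 6, 2020 gives Mar 11, 2020, which is the last day of the objection period.

Mar 11, 2020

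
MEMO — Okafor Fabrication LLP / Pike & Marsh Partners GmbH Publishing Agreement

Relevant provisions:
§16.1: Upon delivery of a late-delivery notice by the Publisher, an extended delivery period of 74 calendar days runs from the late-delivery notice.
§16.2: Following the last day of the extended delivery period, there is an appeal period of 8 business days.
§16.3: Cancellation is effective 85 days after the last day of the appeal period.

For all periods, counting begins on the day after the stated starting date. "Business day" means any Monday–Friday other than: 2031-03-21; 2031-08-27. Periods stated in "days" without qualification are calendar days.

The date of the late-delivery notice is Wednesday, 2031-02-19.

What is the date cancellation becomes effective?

The last day of the extended delivery period: 2031-02-19 + 74 days = 2031-05-04.
From Sunday, 2031-05-04, 8 business days (May 5, May 6, May 7, May 8, May 9, May 12, May 13, May 14, skipping weekends) brings us to Wednesday, 2031-05-14, which is the last day of the appeal period.
The date cancellation becomes effective: 85 calendar days after 2031-05-14 is 2031-08-07.

2031-08-07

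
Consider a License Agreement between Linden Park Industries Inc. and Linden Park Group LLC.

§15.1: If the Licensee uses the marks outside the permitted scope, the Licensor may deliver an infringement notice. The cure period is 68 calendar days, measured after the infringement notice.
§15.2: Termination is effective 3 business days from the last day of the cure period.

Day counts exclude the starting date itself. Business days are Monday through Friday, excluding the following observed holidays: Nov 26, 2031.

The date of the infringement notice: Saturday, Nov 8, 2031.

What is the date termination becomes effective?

Jan 20, 2032

The last day of the cure period: 68 calendar days after Nov 8, 2031 is Jan 15, 2032.
The date termination becomes effective: counting 3 business days from Thursday, Jan 15, 2032 (Jan 16, Jan 19, Jan 20, skipping weekends) reaches Tuesday, Jan 20, 2032.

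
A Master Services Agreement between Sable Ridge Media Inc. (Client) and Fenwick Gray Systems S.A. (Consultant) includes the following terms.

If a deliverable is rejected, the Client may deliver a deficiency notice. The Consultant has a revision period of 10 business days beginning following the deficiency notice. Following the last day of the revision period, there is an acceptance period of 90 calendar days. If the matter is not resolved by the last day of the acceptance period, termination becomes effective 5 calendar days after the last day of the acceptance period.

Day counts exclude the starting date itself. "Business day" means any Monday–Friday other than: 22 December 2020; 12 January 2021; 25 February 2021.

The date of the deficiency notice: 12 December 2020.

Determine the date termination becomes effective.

2 April 2021

The last day of the revision period: 10 business days after Saturday, 12 December 2020, skipping weekends and the listed holiday on Dec 22 — Dec 14, Dec 15, Dec 16, Dec 17, Dec 18, Dec 21, Dec 23, Dec 24, Dec 25, Dec 28 — lands on Monday, 28 December 2020.
The last day of the acceptance period: 90 calendar days after 28 December 2020 is 28 March 2021.
The date termination becomes effective: 5 calendar days after 28 March 2021 is 2 April 2021.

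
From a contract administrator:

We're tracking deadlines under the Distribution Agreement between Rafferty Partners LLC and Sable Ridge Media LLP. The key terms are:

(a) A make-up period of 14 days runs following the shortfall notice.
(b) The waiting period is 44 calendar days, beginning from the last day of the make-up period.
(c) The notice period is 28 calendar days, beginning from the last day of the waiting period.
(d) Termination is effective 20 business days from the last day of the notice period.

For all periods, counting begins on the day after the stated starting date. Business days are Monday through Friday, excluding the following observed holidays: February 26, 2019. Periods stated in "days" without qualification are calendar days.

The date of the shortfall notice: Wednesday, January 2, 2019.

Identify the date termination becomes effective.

The last day of the make-up period: January 2, 2019 + 14 days = January 16, 2019.
The last day of the waiting period: January 16, 2019 + 44 days = March 1, 2019.
Adding 28 calendar days to March 1, 2019 gives March 29, 2019, which is the last day of the notice period.
From Friday, March 29, 2019, 20 business days (Apr 1, Apr 2, Apr 3, Apr 4, …, Apr 24, Apr 25, Apr 26, skipping weekends) brings us to Friday, April 26, 2019, which is the date termination becomes effective.

April 26, 2019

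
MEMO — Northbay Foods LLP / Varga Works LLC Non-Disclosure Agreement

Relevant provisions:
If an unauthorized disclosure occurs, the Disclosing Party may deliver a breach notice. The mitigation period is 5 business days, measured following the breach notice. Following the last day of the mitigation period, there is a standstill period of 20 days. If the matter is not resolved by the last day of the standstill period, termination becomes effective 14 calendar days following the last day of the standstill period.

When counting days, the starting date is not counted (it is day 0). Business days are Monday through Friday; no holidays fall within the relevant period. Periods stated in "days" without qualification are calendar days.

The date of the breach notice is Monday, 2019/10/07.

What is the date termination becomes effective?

The last day of the mitigation period: counting 5 business days from Monday, 2019/10/07 (Oct 8, Oct 9, Oct 10, Oct 11, Oct 14, skipping weekends) reaches Monday, 2019/10/14.
Adding 20 calendar days to 2019/10/14 gives 2019/11/03, which is the last day of the standstill period.
The date termination becomes effective: 2019/11/03 + 14 days = 2019/11/17.

2019/11/17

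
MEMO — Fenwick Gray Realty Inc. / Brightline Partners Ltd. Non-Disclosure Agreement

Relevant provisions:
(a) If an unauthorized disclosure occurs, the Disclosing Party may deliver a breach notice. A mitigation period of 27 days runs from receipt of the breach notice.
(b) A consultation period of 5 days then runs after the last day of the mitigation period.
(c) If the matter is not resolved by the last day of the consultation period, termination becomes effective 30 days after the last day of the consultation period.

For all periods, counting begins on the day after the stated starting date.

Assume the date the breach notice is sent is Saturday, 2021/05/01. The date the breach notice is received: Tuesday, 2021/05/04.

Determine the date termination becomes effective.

The last day of the mitigation period: 2021/05/04 + 27 days = 2021/05/31.
Adding 5 calendar days to 2021/05/31 gives 2021/06/05, which is the last day of the consultation period.
The date termination becomes effective: 2021/06/05 + 30 days = 2021/07/05.

2021/07/05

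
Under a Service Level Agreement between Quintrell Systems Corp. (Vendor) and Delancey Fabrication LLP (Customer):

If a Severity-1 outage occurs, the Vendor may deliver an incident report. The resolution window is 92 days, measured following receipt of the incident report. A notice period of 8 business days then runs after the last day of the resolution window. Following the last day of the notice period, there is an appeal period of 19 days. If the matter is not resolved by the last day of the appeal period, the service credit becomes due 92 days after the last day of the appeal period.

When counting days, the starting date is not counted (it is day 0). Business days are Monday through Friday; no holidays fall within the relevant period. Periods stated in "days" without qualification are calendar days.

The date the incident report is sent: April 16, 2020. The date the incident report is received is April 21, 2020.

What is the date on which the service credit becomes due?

The last day of the resolution window: April 21, 2020 + 92 days = July 22, 2020.
The last day of the notice period: counting 8 business days from Wednesday, July 22, 2020 (Jul 23, Jul 24, Jul 27, Jul 28, Jul 29, Jul 30, Jul 31, Aug 3, skipping weekends) reaches Monday, August 3, 2020.
The last day of the appeal period: August 3, 2020 + 19 days = August 22, 2020.
The date on which the service credit becomes due: August 22, 2020 + 92 days = November 22, 2020.

November 22, 2020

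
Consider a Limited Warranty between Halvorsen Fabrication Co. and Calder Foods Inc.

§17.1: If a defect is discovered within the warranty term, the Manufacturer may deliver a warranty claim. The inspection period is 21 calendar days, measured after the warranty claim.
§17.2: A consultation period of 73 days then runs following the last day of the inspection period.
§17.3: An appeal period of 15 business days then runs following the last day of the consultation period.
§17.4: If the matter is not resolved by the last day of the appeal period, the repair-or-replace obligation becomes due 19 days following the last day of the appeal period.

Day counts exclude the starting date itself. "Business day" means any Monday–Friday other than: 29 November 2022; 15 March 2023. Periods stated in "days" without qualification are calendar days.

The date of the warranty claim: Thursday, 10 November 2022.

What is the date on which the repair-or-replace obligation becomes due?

22 March 2023

The last day of the inspection period: 21 calendar days after 10 November 2022 is 1 December 2022.
The last day of the consultation period: 1 December 2022 + 73 days = 12 February 2023.
The last day of the appeal period: counting 15 business days from Sunday, 12 February 2023 (Feb 13, Feb 14, Feb 15, Feb 16, …, Mar 1, Mar 2, Mar 3, skipping weekends) reaches Friday, 3 March 2023.
Adding 19 calendar days to 3 March 2023 gives 22 March 2023, which is the date on which the repair-or-replace obligation becomes due.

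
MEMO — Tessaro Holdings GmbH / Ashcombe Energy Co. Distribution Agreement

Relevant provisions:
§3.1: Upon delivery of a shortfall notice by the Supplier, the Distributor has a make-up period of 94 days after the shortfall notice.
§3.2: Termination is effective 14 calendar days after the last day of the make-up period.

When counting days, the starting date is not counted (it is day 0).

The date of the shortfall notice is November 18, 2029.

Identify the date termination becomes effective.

The last day of the make-up period: November 18, 2029 + 94 days = February 20, 2030.
Adding 14 calendar days to February 20, 2030 gives March 6, 2030, which is the date termination becomes effective.

March 6, 2030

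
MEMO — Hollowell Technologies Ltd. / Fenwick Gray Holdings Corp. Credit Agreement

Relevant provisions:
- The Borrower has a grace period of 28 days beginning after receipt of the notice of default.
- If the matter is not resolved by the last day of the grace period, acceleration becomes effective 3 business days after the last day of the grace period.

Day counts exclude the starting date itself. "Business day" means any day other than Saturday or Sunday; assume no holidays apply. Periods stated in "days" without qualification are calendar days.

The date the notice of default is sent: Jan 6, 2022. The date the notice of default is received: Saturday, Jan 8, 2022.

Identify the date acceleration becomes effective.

The last day of the grace period: 28 calendar days after Jan 8, 2022 is Feb 5, 2022.
The date acceleration becomes effective: 3 business days after Saturday, Feb 5, 2022, skipping weekends — Feb 7, Feb 8, Feb 9 — lands on Wednesday, Feb 9, 2022.

Feb 9, 2022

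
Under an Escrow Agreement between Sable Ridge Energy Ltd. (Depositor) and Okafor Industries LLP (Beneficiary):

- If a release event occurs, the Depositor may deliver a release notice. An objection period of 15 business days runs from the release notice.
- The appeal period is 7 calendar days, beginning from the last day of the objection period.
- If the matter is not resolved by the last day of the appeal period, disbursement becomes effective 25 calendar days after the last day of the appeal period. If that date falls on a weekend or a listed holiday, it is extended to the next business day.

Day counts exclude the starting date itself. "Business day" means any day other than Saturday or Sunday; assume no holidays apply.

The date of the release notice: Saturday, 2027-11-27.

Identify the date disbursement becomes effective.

2028-01-18

From Saturday, 2027-11-27, 15 business days (Nov 29, Nov 30, Dec 1, Dec 2, …, Dec 15, Dec 16, Dec 17, skipping weekends) brings us to Friday, 2027-12-17, which is the last day of the objection period.
Adding 7 calendar days to 2027-12-17 gives 2027-12-24, which is the last day of the appeal period.
The date disbursement becomes effective: 25 calendar days after 2027-12-24 is 2028-01-18. 2028-01-18 is a Tuesday, so no roll-forward applies.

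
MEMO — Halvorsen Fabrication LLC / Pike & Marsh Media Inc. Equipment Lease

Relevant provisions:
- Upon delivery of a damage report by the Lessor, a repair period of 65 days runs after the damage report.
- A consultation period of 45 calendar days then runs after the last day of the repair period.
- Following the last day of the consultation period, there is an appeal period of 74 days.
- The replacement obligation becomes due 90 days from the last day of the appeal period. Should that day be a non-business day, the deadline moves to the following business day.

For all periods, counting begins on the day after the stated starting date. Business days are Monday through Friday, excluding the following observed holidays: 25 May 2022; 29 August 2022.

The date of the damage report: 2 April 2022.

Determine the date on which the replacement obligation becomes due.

2 January 2023

The last day of the repair period: 2 April 2022 + 65 days = 6 June 2022.
Adding 45 calendar days to 6 June 2022 gives 21 July 2022, which is the last day of the consultation period.
The last day of the appeal period: 21 July 2022 + 74 days = 3 October 2022.
The date on which the replacement obligation becomes due: 90 calendar days after 3 October 2022 is 1 January 2023. That falls on a Sunday, so it rolls to the next business day, Monday, 2 January 2023.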